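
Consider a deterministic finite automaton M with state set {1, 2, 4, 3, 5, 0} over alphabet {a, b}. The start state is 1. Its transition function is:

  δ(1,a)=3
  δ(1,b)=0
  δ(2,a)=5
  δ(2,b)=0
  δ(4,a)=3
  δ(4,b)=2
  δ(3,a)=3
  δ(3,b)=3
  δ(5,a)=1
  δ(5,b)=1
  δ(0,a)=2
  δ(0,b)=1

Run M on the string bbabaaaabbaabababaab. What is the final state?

Trace: 1 -b-> 0 -b-> 1 -a-> 3 -b-> 3 -a-> 3 -a-> 3 -a-> 3 -a-> 3 -b-> 3 -b-> 3 -a-> 3 -a-> 3 -b-> 3 -a-> 3 -b-> 3 -a-> 3 -b-> 3 -a-> 3 -a-> 3 -b-> 3

3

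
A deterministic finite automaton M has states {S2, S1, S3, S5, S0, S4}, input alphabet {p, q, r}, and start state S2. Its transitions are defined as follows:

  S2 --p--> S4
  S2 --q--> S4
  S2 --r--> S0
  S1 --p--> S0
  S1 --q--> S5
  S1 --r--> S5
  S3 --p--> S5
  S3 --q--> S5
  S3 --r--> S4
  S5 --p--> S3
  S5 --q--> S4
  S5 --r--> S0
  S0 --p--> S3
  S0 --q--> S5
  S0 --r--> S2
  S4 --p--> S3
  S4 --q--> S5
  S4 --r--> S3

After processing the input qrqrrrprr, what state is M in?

start at S2
read 'q': S2 → S4
read 'r': S4 → S3
read 'q': S3 → S5
read 'r': S5 → S0
read 'r': S0 → S2
read 'r': S2 → S0
read 'p': S0 → S3
read 'r': S3 → S4
read 'r': S4 → S3

S3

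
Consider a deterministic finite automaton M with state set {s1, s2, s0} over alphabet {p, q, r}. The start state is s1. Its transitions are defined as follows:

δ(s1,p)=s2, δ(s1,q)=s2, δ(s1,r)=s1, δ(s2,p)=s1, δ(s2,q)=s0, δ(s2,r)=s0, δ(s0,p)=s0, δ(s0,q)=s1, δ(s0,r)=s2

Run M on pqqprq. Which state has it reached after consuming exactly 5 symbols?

s0

s1 → s2 → s0 → s1 → s2 → s0
After 5 symbols: s0.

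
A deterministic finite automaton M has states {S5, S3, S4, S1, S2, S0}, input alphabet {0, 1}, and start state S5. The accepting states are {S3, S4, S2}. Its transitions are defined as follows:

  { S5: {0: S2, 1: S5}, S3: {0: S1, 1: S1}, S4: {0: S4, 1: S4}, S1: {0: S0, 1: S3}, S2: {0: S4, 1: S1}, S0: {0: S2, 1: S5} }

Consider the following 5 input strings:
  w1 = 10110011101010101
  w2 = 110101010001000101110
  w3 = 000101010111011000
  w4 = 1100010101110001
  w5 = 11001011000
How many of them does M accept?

4

w1: S5 → S5 → S2 → S1 → S3 → S1 → S0 → S5 → S5 → S5 → S2 → S1 → S0 → S5 → S2 → S1 → S0 → S5  → end S5, rejected
w2: S5 → S5 → S5 → S2 → S1 → S0 → S5 → S2 → S1 → S0 → S2 → S4 → S4 → S4 → S4 → S4 → S4 → S4 → S4 → S4 → S4 → S4  → end S4, accepted
w3: S5 → S2 → S4 → S4 → S4 → S4 → S4 → S4 → S4 → S4 → S4 → S4 → S4 → S4 → S4 → S4 → S4 → S4 → S4  → end S4, accepted
w4: S5 → S5 → S5 → S2 → S4 → S4 → S4 → S4 → S4 → S4 → S4 → S4 → S4 → S4 → S4 → S4 → S4  → end S4, accepted
w5: S5 → S5 → S5 → S2 → S4 → S4 → S4 → S4 → S4 → S4 → S4 → S4  → end S4, accepted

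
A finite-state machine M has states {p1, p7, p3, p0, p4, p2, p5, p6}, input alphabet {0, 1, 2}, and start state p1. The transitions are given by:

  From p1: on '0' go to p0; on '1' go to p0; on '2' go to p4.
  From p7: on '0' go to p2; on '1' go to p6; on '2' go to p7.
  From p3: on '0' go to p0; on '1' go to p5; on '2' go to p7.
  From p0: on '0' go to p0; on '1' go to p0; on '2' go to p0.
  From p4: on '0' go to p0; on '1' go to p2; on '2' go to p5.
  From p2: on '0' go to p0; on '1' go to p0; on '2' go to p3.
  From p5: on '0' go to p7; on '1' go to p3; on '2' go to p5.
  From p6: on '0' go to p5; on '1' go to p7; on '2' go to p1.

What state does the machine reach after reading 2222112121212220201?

Trace: p1 -2-> p4 -2-> p5 -2-> p5 -2-> p5 -1-> p3 -1-> p5 -2-> p5 -1-> p3 -2-> p7 -1-> p6 -2-> p1 -1-> p0 -2-> p0 -2-> p0 -2-> p0 -0-> p0 -2-> p0 -0-> p0 -1-> p0

p0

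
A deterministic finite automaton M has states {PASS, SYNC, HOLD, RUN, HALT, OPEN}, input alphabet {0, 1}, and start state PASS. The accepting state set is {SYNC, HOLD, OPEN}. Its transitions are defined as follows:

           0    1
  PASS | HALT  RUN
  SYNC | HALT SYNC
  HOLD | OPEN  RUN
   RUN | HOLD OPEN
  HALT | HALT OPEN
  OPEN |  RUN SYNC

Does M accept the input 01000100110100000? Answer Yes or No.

start at PASS
read '0': PASS → HALT
read '1': HALT → OPEN
read '0': OPEN → RUN
read '0': RUN → HOLD
read '0': HOLD → OPEN
read '1': OPEN → SYNC
read '0': SYNC → HALT
read '0': HALT → HALT
read '1': HALT → OPEN
read '1': OPEN → SYNC
read '0': SYNC → HALT
read '1': HALT → OPEN
read '0': OPEN → RUN
read '0': RUN → HOLD
read '0': HOLD → OPEN
read '0': OPEN → RUN
read '0': RUN → HOLD
End state HOLD is accepting.

Yes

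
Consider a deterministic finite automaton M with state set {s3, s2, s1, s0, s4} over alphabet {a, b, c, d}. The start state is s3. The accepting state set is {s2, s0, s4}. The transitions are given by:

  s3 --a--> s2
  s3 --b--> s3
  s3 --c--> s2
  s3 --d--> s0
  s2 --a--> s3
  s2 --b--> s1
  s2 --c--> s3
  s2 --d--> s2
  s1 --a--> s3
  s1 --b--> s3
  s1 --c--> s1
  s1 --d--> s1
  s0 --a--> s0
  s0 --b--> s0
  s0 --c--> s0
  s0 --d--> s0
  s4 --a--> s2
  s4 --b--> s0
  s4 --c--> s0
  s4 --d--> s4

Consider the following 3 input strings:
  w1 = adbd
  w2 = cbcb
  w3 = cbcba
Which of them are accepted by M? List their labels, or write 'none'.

w3

w1: Trace: s3 -a-> s2 -d-> s2 -b-> s1 -d-> s1  → end s1, rejected
w2: Trace: s3 -c-> s2 -b-> s1 -c-> s1 -b-> s3  → end s3, rejected
w3: Trace: s3 -c-> s2 -b-> s1 -c-> s1 -b-> s3 -a-> s2  → end s2, accepted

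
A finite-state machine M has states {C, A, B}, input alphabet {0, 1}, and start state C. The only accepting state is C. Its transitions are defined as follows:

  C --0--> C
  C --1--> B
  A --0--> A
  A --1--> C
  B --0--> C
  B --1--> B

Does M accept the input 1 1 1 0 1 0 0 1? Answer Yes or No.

start at C
read '1': C → B
read '1': B → B
read '1': B → B
read '0': B → C
read '1': C → B
read '0': B → C
read '0': C → C
read '1': C → B
End state B is not accepting.

No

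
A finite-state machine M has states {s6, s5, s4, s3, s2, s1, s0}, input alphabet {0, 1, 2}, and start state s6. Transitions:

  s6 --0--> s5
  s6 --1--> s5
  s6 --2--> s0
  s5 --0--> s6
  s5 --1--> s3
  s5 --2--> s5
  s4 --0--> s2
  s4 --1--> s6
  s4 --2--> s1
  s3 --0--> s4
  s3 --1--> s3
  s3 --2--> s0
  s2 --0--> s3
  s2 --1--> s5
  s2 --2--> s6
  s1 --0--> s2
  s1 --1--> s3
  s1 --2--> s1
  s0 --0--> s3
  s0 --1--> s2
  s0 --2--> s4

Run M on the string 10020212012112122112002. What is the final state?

s5

s6 → s5 → s6 → s5 → s5 → s6 → s0 → s2 → s6 → s5 → s3 → s0 → s2 → s5 → s5 → s3 → s0 → s4 → s6 → s5 → s5 → s6 → s5 → s5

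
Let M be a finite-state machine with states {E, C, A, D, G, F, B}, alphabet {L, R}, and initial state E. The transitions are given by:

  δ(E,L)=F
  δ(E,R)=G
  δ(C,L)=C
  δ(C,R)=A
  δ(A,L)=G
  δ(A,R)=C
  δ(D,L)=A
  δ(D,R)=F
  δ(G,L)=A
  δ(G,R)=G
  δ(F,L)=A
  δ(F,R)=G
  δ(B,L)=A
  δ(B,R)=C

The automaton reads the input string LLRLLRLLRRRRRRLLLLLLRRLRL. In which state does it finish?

A

start at E
read 'L': E → F
read 'L': F → A
read 'R': A → C
read 'L': C → C
read 'L': C → C
read 'R': C → A
read 'L': A → G
read 'L': G → A
read 'R': A → C
read 'R': C → A
read 'R': A → C
read 'R': C → A
read 'R': A → C
read 'R': C → A
read 'L': A → G
read 'L': G → A
read 'L': A → G
read 'L': G → A
read 'L': A → G
read 'L': G → A
read 'R': A → C
read 'R': C → A
read 'L': A → G
read 'R': G → G
read 'L': G → A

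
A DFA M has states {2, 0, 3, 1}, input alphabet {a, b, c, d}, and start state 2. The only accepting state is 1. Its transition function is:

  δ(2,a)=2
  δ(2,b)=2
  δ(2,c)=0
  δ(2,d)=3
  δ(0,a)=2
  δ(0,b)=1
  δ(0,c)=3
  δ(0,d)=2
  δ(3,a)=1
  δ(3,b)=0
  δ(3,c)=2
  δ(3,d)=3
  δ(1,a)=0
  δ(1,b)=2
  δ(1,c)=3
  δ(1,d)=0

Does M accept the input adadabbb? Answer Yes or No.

2 → 2 → 3 → 1 → 0 → 2 → 2 → 2 → 2
End state 2 is not accepting.

No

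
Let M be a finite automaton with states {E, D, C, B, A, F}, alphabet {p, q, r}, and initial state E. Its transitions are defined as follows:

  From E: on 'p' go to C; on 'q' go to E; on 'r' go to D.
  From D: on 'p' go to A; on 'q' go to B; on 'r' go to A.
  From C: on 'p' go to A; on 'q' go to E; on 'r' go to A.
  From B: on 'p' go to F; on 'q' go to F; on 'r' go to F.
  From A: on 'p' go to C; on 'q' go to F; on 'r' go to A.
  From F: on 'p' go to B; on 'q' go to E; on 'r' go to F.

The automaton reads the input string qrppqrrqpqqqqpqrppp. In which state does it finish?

A

start at E
read 'q': E → E
read 'r': E → D
read 'p': D → A
read 'p': A → C
read 'q': C → E
read 'r': E → D
read 'r': D → A
read 'q': A → F
read 'p': F → B
read 'q': B → F
read 'q': F → E
read 'q': E → E
read 'q': E → E
read 'p': E → C
read 'q': C → E
read 'r': E → D
read 'p': D → A
read 'p': A → C
read 'p': C → A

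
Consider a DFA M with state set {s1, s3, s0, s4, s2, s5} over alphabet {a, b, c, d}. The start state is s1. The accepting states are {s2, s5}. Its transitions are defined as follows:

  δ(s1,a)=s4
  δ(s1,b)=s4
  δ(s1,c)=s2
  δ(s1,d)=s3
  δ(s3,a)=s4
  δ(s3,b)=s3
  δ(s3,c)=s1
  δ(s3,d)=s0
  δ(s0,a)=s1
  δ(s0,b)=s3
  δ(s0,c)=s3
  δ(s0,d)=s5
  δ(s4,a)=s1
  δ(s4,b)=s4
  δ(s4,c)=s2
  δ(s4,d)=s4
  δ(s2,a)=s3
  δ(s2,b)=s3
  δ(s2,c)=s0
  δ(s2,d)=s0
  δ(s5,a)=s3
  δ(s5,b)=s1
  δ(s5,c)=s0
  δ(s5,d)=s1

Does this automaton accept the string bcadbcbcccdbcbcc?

start at s1
read 'b': s1 → s4
read 'c': s4 → s2
read 'a': s2 → s3
read 'd': s3 → s0
read 'b': s0 → s3
read 'c': s3 → s1
read 'b': s1 → s4
read 'c': s4 → s2
read 'c': s2 → s0
read 'c': s0 → s3
read 'd': s3 → s0
read 'b': s0 → s3
read 'c': s3 → s1
read 'b': s1 → s4
read 'c': s4 → s2
read 'c': s2 → s0
End state s0 is not accepting.

No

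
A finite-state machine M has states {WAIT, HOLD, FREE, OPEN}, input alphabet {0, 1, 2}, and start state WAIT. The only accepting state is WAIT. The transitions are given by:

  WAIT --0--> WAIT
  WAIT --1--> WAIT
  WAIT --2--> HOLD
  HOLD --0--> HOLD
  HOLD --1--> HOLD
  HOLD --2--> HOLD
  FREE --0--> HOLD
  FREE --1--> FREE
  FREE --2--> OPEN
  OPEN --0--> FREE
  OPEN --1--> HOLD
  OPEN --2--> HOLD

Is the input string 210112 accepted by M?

WAIT → HOLD → HOLD → HOLD → HOLD → HOLD → HOLD
End state HOLD is not accepting.

No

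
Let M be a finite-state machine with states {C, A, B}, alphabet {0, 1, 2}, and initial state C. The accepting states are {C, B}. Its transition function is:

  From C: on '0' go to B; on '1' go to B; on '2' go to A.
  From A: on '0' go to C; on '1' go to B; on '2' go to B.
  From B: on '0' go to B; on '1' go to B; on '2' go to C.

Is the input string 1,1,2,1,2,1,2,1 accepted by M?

Yes

Trace: C -1-> B -1-> B -2-> C -1-> B -2-> C -1-> B -2-> C -1-> B
End state B is accepting.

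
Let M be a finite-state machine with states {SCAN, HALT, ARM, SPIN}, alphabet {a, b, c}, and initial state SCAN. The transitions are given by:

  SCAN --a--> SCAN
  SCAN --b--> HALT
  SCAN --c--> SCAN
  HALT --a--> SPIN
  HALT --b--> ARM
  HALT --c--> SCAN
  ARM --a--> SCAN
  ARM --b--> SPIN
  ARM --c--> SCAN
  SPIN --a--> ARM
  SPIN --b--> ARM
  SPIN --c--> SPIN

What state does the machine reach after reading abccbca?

SCAN

Trace: SCAN -a-> SCAN -b-> HALT -c-> SCAN -c-> SCAN -b-> HALT -c-> SCAN -a-> SCAN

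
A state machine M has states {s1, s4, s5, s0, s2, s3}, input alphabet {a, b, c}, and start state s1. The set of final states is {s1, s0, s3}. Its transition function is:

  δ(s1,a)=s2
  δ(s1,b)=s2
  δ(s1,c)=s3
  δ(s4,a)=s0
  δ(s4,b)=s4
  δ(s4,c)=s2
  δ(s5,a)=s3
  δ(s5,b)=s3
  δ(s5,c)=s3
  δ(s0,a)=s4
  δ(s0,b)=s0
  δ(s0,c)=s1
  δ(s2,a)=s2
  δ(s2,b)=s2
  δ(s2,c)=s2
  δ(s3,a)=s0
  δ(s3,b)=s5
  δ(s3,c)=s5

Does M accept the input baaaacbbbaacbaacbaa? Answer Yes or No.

start at s1
read 'b': s1 → s2
read 'a': s2 → s2
read 'a': s2 → s2
read 'a': s2 → s2
read 'a': s2 → s2
read 'c': s2 → s2
read 'b': s2 → s2
read 'b': s2 → s2
read 'b': s2 → s2
read 'a': s2 → s2
read 'a': s2 → s2
read 'c': s2 → s2
read 'b': s2 → s2
read 'a': s2 → s2
read 'a': s2 → s2
read 'c': s2 → s2
read 'b': s2 → s2
read 'a': s2 → s2
read 'a': s2 → s2
End state s2 is not accepting.

No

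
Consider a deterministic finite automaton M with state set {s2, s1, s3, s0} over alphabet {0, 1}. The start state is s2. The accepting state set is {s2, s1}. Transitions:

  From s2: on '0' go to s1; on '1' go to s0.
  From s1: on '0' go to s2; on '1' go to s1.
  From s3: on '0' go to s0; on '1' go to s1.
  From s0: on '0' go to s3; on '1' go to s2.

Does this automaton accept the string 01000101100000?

start at s2
read '0': s2 → s1
read '1': s1 → s1
read '0': s1 → s2
read '0': s2 → s1
read '0': s1 → s2
read '1': s2 → s0
read '0': s0 → s3
read '1': s3 → s1
read '1': s1 → s1
read '0': s1 → s2
read '0': s2 → s1
read '0': s1 → s2
read '0': s2 → s1
read '0': s1 → s2
End state s2 is accepting.

Yes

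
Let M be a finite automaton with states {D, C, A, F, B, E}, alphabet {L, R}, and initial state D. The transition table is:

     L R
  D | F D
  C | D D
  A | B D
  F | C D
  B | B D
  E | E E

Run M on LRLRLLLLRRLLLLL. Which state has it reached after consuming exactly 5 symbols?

Trace: D -L-> F -R-> D -L-> F -R-> D -L-> F
After 5 symbols: F.

F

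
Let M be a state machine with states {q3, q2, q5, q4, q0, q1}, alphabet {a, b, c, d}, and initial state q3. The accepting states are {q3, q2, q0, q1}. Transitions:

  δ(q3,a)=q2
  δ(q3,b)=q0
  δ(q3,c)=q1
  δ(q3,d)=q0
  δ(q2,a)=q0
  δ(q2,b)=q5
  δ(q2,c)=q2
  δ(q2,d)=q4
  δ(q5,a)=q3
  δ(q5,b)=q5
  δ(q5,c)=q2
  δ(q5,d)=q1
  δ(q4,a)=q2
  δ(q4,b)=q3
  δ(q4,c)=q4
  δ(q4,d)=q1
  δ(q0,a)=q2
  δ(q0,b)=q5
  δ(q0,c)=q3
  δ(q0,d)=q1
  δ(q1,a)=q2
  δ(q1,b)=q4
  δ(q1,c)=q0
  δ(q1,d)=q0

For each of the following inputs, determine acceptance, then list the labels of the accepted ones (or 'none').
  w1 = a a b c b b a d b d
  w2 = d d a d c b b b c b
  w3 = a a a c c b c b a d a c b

w1

w1: q3 → q2 → q0 → q5 → q2 → q5 → q5 → q3 → q0 → q5 → q1  → end q1, accepted
w2: q3 → q0 → q1 → q2 → q4 → q4 → q3 → q0 → q5 → q2 → q5  → end q5, rejected
w3: q3 → q2 → q0 → q2 → q2 → q2 → q5 → q2 → q5 → q3 → q0 → q2 → q2 → q5  → end q5, rejected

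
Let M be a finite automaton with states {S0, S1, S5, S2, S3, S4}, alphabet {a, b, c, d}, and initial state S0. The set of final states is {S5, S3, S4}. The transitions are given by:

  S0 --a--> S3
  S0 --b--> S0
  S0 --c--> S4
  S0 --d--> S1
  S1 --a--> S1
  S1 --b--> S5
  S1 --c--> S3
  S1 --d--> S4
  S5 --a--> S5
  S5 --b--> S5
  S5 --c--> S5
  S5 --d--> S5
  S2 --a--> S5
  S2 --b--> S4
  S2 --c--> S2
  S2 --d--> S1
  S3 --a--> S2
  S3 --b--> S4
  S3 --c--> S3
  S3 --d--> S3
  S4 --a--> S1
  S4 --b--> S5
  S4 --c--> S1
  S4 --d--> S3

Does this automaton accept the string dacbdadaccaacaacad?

S0 → S1 → S1 → S3 → S4 → S3 → S2 → S1 → S1 → S3 → S3 → S2 → S5 → S5 → S5 → S5 → S5 → S5 → S5
End state S5 is accepting.

Yes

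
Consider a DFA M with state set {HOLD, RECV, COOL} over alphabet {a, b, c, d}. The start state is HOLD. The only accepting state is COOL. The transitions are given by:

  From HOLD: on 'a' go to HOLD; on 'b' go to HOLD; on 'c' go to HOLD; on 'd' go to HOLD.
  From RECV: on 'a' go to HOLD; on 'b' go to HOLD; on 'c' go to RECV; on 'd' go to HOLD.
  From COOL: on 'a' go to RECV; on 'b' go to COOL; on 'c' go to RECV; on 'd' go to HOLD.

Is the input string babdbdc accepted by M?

start at HOLD
read 'b': HOLD → HOLD
read 'a': HOLD → HOLD
read 'b': HOLD → HOLD
read 'd': HOLD → HOLD
read 'b': HOLD → HOLD
read 'd': HOLD → HOLD
read 'c': HOLD → HOLD
End state HOLD is not accepting.

No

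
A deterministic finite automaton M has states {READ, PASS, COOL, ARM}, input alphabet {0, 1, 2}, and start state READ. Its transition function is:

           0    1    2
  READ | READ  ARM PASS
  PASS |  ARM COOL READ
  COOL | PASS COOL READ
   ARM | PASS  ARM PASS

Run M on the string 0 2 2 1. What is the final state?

Trace: READ -0-> READ -2-> PASS -2-> READ -1-> ARM

ARM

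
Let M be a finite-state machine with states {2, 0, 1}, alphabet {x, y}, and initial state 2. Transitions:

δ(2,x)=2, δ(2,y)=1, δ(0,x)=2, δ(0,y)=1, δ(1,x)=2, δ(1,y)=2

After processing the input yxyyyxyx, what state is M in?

2

start at 2
read 'y': 2 → 1
read 'x': 1 → 2
read 'y': 2 → 1
read 'y': 1 → 2
read 'y': 2 → 1
read 'x': 1 → 2
read 'y': 2 → 1
read 'x': 1 → 2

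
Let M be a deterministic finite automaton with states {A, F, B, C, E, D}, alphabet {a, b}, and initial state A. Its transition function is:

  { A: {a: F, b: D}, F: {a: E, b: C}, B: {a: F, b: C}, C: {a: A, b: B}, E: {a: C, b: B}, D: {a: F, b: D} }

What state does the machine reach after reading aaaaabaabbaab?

A → F → E → C → A → F → C → A → F → C → B → F → E → B

B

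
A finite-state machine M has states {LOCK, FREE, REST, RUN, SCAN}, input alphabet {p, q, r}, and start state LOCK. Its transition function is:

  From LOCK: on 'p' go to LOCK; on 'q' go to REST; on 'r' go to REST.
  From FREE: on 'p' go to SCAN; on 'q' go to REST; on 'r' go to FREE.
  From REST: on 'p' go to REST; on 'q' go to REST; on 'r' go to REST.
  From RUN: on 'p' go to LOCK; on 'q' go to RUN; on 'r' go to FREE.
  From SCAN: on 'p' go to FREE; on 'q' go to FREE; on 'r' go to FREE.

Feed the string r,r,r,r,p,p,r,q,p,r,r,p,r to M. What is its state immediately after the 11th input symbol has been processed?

LOCK → REST → REST → REST → REST → REST → REST → REST → REST → REST → REST → REST
After 11 symbols: REST.

REST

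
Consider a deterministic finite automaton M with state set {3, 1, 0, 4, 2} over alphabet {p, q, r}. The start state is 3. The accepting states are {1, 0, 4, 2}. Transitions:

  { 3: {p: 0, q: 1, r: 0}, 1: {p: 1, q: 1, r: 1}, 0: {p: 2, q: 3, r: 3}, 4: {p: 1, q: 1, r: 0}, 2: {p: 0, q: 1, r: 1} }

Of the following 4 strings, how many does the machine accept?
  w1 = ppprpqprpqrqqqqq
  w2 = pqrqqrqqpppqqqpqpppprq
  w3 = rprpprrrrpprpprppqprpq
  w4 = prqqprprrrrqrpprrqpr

w1: 3 → 0 → 2 → 0 → 3 → 0 → 3 → 0 → 3 → 0 → 3 → 0 → 3 → 1 → 1 → 1 → 1  → end 1, accepted
w2: 3 → 0 → 3 → 0 → 3 → 1 → 1 → 1 → 1 → 1 → 1 → 1 → 1 → 1 → 1 → 1 → 1 → 1 → 1 → 1 → 1 → 1 → 1  → end 1, accepted
w3: 3 → 0 → 2 → 1 → 1 → 1 → 1 → 1 → 1 → 1 → 1 → 1 → 1 → 1 → 1 → 1 → 1 → 1 → 1 → 1 → 1 → 1 → 1  → end 1, accepted
w4: 3 → 0 → 3 → 1 → 1 → 1 → 1 → 1 → 1 → 1 → 1 → 1 → 1 → 1 → 1 → 1 → 1 → 1 → 1 → 1 → 1  → end 1, accepted

4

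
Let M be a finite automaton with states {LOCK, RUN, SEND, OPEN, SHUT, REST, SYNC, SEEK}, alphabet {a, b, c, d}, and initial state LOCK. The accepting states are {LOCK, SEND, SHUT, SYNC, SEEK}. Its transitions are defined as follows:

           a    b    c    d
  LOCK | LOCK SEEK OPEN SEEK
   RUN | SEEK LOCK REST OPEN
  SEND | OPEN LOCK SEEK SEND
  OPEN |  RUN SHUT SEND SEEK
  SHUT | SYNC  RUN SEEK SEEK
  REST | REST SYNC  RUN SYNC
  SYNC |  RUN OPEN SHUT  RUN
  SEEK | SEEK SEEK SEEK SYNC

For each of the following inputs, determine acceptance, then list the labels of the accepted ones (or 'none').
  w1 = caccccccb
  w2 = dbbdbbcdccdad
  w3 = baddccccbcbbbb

w1, w3

w1: Trace: LOCK -c-> OPEN -a-> RUN -c-> REST -c-> RUN -c-> REST -c-> RUN -c-> REST -c-> RUN -b-> LOCK  → end LOCK, accepted
w2: Trace: LOCK -d-> SEEK -b-> SEEK -b-> SEEK -d-> SYNC -b-> OPEN -b-> SHUT -c-> SEEK -d-> SYNC -c-> SHUT -c-> SEEK -d-> SYNC -a-> RUN -d-> OPEN  → end OPEN, rejected
w3: Trace: LOCK -b-> SEEK -a-> SEEK -d-> SYNC -d-> RUN -c-> REST -c-> RUN -c-> REST -c-> RUN -b-> LOCK -c-> OPEN -b-> SHUT -b-> RUN -b-> LOCK -b-> SEEK  → end SEEK, accepted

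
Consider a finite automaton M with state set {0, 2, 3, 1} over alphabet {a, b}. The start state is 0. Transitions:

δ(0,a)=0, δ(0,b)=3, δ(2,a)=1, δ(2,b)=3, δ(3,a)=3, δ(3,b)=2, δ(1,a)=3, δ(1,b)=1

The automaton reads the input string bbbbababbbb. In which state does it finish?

3

start at 0
read 'b': 0 → 3
read 'b': 3 → 2
read 'b': 2 → 3
read 'b': 3 → 2
read 'a': 2 → 1
read 'b': 1 → 1
read 'a': 1 → 3
read 'b': 3 → 2
read 'b': 2 → 3
read 'b': 3 → 2
read 'b': 2 → 3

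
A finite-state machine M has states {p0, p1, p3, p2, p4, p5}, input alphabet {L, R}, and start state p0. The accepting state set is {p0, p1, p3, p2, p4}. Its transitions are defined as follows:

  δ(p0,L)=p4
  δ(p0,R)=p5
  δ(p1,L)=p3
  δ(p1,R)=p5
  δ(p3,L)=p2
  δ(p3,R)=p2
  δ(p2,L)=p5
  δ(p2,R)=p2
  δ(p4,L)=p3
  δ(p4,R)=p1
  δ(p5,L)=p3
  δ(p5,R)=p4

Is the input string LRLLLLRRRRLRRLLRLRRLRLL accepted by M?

Yes

Trace: p0 -L-> p4 -R-> p1 -L-> p3 -L-> p2 -L-> p5 -L-> p3 -R-> p2 -R-> p2 -R-> p2 -R-> p2 -L-> p5 -R-> p4 -R-> p1 -L-> p3 -L-> p2 -R-> p2 -L-> p5 -R-> p4 -R-> p1 -L-> p3 -R-> p2 -L-> p5 -L-> p3
End state p3 is accepting.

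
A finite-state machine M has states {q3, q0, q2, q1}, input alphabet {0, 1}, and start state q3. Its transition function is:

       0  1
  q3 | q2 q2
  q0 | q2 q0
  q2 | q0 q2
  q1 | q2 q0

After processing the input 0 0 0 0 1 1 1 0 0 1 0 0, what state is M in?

start at q3
read '0': q3 → q2
read '0': q2 → q0
read '0': q0 → q2
read '0': q2 → q0
read '1': q0 → q0
read '1': q0 → q0
read '1': q0 → q0
read '0': q0 → q2
read '0': q2 → q0
read '1': q0 → q0
read '0': q0 → q2
read '0': q2 → q0

q0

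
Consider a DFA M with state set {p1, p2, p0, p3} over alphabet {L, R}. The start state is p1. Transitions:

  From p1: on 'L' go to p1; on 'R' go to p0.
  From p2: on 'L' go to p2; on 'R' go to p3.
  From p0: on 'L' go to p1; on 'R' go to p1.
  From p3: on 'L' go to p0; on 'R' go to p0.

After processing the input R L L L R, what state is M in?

p0

p1 → p0 → p1 → p1 → p1 → p0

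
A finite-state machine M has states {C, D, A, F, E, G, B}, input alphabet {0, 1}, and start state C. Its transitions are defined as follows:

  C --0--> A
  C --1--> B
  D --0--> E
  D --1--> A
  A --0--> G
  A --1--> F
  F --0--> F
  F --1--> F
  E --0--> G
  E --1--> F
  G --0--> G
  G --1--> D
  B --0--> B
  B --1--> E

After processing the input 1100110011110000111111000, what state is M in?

F

C → B → E → G → G → D → A → G → G → D → A → F → F → F → F → F → F → F → F → F → F → F → F → F → F → F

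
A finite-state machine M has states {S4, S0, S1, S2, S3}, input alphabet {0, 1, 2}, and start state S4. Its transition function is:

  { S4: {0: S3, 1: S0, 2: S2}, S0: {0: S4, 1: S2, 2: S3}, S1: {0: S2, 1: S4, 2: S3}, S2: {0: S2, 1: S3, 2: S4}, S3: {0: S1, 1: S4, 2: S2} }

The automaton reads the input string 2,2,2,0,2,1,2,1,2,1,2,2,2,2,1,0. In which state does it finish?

S4

Trace: S4 -2-> S2 -2-> S4 -2-> S2 -0-> S2 -2-> S4 -1-> S0 -2-> S3 -1-> S4 -2-> S2 -1-> S3 -2-> S2 -2-> S4 -2-> S2 -2-> S4 -1-> S0 -0-> S4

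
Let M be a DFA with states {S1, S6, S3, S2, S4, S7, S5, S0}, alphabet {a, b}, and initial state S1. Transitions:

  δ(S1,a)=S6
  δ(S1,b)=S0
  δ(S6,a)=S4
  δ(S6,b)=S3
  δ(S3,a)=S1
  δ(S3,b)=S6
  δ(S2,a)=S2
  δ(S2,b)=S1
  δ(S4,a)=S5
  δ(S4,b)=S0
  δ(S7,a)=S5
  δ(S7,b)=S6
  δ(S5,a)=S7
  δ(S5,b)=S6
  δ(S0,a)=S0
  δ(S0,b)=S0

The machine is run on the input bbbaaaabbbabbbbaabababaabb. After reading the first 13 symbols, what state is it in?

Trace: S1 -b-> S0 -b-> S0 -b-> S0 -a-> S0 -a-> S0 -a-> S0 -a-> S0 -b-> S0 -b-> S0 -b-> S0 -a-> S0 -b-> S0 -b-> S0
After 13 symbols: S0.

S0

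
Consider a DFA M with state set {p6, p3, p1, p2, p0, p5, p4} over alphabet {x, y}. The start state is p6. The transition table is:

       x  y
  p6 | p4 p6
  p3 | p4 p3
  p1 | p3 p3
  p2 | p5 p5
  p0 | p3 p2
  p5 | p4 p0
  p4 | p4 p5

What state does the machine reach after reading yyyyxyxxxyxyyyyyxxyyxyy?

p3

Trace: p6 -y-> p6 -y-> p6 -y-> p6 -y-> p6 -x-> p4 -y-> p5 -x-> p4 -x-> p4 -x-> p4 -y-> p5 -x-> p4 -y-> p5 -y-> p0 -y-> p2 -y-> p5 -y-> p0 -x-> p3 -x-> p4 -y-> p5 -y-> p0 -x-> p3 -y-> p3 -y-> p3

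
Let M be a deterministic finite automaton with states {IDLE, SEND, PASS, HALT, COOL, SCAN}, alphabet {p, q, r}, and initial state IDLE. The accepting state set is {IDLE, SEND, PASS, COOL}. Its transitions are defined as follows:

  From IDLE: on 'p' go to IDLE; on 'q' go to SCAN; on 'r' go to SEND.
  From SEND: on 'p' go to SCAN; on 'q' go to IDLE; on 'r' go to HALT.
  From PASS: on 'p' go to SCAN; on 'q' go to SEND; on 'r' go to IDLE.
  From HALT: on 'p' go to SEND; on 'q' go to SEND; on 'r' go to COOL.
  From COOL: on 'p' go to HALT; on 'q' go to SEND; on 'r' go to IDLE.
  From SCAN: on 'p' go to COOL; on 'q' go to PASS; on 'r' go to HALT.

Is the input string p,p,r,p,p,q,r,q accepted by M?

Trace: IDLE -p-> IDLE -p-> IDLE -r-> SEND -p-> SCAN -p-> COOL -q-> SEND -r-> HALT -q-> SEND
End state SEND is accepting.

Yes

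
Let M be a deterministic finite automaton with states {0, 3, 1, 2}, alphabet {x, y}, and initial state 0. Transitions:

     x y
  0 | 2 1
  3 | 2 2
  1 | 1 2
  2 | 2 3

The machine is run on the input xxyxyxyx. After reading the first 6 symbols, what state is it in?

Trace: 0 -x-> 2 -x-> 2 -y-> 3 -x-> 2 -y-> 3 -x-> 2
After 6 symbols: 2.

2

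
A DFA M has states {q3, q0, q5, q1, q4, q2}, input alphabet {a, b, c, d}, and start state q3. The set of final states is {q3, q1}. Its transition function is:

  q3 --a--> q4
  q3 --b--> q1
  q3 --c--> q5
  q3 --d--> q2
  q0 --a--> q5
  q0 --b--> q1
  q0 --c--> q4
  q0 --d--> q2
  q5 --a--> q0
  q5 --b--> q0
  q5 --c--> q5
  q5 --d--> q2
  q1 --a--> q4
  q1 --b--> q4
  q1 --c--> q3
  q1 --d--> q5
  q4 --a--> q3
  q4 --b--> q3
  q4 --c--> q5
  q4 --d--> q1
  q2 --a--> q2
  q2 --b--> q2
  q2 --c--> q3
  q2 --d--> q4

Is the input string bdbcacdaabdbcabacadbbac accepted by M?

Yes

Trace: q3 -b-> q1 -d-> q5 -b-> q0 -c-> q4 -a-> q3 -c-> q5 -d-> q2 -a-> q2 -a-> q2 -b-> q2 -d-> q4 -b-> q3 -c-> q5 -a-> q0 -b-> q1 -a-> q4 -c-> q5 -a-> q0 -d-> q2 -b-> q2 -b-> q2 -a-> q2 -c-> q3
End state q3 is accepting.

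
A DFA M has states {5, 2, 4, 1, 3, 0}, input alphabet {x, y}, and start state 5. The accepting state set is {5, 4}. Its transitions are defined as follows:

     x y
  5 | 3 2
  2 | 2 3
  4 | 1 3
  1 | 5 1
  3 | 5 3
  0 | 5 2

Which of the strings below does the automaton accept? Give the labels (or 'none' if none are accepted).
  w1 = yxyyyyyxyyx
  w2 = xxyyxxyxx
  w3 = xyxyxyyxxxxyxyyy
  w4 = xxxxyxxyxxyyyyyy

w1

w1:
  start at 5
  read 'y': 5 → 2
  read 'x': 2 → 2
  read 'y': 2 → 3
  read 'y': 3 → 3
  read 'y': 3 → 3
  read 'y': 3 → 3
  read 'y': 3 → 3
  read 'x': 3 → 5
  read 'y': 5 → 2
  read 'y': 2 → 3
  read 'x': 3 → 5
  end 5, accepted
w2:
  start at 5
  read 'x': 5 → 3
  read 'x': 3 → 5
  read 'y': 5 → 2
  read 'y': 2 → 3
  read 'x': 3 → 5
  read 'x': 5 → 3
  read 'y': 3 → 3
  read 'x': 3 → 5
  read 'x': 5 → 3
  end 3, rejected
w3:
  start at 5
  read 'x': 5 → 3
  read 'y': 3 → 3
  read 'x': 3 → 5
  read 'y': 5 → 2
  read 'x': 2 → 2
  read 'y': 2 → 3
  read 'y': 3 → 3
  read 'x': 3 → 5
  read 'x': 5 → 3
  read 'x': 3 → 5
  read 'x': 5 → 3
  read 'y': 3 → 3
  read 'x': 3 → 5
  read 'y': 5 → 2
  read 'y': 2 → 3
  read 'y': 3 → 3
  end 3, rejected
w4:
  start at 5
  read 'x': 5 → 3
  read 'x': 3 → 5
  read 'x': 5 → 3
  read 'x': 3 → 5
  read 'y': 5 → 2
  read 'x': 2 → 2
  read 'x': 2 → 2
  read 'y': 2 → 3
  read 'x': 3 → 5
  read 'x': 5 → 3
  read 'y': 3 → 3
  read 'y': 3 → 3
  read 'y': 3 → 3
  read 'y': 3 → 3
  read 'y': 3 → 3
  read 'y': 3 → 3
  end 3, rejected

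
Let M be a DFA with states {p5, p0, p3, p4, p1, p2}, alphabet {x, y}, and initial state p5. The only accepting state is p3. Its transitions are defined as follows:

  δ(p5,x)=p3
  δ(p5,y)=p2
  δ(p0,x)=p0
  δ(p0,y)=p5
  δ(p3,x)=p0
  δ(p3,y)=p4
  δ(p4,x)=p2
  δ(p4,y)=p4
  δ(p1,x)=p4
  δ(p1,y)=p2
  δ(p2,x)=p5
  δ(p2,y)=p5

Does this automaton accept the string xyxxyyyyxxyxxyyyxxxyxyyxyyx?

p5 → p3 → p4 → p2 → p5 → p2 → p5 → p2 → p5 → p3 → p0 → p5 → p3 → p0 → p5 → p2 → p5 → p3 → p0 → p0 → p5 → p3 → p4 → p4 → p2 → p5 → p2 → p5
End state p5 is not accepting.

No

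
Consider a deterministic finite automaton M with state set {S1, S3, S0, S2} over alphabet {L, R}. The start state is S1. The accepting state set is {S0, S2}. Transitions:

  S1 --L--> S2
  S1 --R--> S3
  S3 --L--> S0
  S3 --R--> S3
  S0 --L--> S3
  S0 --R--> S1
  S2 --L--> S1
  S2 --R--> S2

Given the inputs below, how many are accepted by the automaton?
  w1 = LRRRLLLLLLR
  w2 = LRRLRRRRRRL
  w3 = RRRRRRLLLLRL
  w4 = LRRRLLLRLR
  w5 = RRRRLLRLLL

w1: S1 → S2 → S2 → S2 → S2 → S1 → S2 → S1 → S2 → S1 → S2 → S2  → end S2, accepted
w2: S1 → S2 → S2 → S2 → S1 → S3 → S3 → S3 → S3 → S3 → S3 → S0  → end S0, accepted
w3: S1 → S3 → S3 → S3 → S3 → S3 → S3 → S0 → S3 → S0 → S3 → S3 → S0  → end S0, accepted
w4: S1 → S2 → S2 → S2 → S2 → S1 → S2 → S1 → S3 → S0 → S1  → end S1, rejected
w5: S1 → S3 → S3 → S3 → S3 → S0 → S3 → S3 → S0 → S3 → S0  → end S0, accepted

4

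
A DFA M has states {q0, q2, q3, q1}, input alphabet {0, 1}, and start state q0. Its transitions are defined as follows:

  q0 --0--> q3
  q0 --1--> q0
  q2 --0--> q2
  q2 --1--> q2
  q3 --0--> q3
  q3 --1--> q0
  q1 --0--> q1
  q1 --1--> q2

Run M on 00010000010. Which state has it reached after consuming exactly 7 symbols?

start at q0
read '0': q0 → q3
read '0': q3 → q3
read '0': q3 → q3
read '1': q3 → q0
read '0': q0 → q3
read '0': q3 → q3
read '0': q3 → q3
After 7 symbols: q3.

q3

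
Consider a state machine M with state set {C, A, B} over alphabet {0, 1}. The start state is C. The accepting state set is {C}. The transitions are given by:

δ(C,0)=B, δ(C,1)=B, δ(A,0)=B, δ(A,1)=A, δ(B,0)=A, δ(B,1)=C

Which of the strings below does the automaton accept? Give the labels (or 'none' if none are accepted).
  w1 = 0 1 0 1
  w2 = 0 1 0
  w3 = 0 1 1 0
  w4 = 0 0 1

w1

w1:
  start at C
  read '0': C → B
  read '1': B → C
  read '0': C → B
  read '1': B → C
  end C, accepted
w2:
  start at C
  read '0': C → B
  read '1': B → C
  read '0': C → B
  end B, rejected
w3:
  start at C
  read '0': C → B
  read '1': B → C
  read '1': C → B
  read '0': B → A
  end A, rejected
w4:
  start at C
  read '0': C → B
  read '0': B → A
  read '1': A → A
  end A, rejected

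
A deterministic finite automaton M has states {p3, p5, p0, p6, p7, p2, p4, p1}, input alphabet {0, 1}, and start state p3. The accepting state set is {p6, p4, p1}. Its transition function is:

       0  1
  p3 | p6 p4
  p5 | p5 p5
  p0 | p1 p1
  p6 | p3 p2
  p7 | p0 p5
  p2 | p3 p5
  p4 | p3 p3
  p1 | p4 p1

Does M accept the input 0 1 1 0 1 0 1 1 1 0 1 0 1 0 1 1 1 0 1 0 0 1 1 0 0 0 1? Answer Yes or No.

p3 → p6 → p2 → p5 → p5 → p5 → p5 → p5 → p5 → p5 → p5 → p5 → p5 → p5 → p5 → p5 → p5 → p5 → p5 → p5 → p5 → p5 → p5 → p5 → p5 → p5 → p5 → p5
End state p5 is not accepting.

No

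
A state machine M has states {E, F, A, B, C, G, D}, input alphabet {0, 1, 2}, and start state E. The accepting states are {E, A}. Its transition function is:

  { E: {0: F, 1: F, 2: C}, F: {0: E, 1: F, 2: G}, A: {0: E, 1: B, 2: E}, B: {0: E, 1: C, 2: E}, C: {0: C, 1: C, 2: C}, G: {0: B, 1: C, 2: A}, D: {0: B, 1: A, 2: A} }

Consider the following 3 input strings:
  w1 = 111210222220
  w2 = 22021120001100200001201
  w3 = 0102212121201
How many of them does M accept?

w1: E → F → F → F → G → C → C → C → C → C → C → C → C  → end C, rejected
w2: E → C → C → C → C → C → C → C → C → C → C → C → C → C → C → C → C → C → C → C → C → C → C → C  → end C, rejected
w3: E → F → F → E → C → C → C → C → C → C → C → C → C → C  → end C, rejected

0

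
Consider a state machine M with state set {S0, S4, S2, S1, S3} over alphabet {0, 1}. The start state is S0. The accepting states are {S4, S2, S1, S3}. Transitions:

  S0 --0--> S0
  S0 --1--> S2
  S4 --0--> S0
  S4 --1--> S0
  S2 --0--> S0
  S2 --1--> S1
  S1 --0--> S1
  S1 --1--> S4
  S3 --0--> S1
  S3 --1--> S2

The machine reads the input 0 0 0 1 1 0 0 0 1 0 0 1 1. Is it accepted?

Trace: S0 -0-> S0 -0-> S0 -0-> S0 -1-> S2 -1-> S1 -0-> S1 -0-> S1 -0-> S1 -1-> S4 -0-> S0 -0-> S0 -1-> S2 -1-> S1
End state S1 is accepting.

Yes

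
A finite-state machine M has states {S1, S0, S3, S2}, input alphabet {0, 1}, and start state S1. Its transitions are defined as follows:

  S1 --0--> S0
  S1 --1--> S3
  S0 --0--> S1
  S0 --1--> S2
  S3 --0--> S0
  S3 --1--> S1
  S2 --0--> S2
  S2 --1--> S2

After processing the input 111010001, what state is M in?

S1 → S3 → S1 → S3 → S0 → S2 → S2 → S2 → S2 → S2

S2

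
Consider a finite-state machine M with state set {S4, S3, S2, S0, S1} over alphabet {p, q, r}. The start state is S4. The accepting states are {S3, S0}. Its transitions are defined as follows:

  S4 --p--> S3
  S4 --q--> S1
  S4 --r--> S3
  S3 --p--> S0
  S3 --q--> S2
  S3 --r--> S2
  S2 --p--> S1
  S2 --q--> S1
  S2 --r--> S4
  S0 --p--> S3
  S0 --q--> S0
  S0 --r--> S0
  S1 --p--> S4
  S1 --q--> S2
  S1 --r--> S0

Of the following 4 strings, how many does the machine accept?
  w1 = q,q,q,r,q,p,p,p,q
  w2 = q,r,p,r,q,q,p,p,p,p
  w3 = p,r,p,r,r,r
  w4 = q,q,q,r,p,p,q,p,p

3

w1: S4 → S1 → S2 → S1 → S0 → S0 → S3 → S0 → S3 → S2  → end S2, rejected
w2: S4 → S1 → S0 → S3 → S2 → S1 → S2 → S1 → S4 → S3 → S0  → end S0, accepted
w3: S4 → S3 → S2 → S1 → S0 → S0 → S0  → end S0, accepted
w4: S4 → S1 → S2 → S1 → S0 → S3 → S0 → S0 → S3 → S0  → end S0, accepted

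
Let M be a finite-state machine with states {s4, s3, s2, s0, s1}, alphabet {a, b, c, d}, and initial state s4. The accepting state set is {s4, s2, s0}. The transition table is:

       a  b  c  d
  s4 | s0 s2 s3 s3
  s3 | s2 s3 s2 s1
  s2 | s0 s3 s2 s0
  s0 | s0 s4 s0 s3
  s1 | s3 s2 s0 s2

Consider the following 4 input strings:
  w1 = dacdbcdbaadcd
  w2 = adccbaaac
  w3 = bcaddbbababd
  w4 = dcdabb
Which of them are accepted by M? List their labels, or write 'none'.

w1, w2, w4

w1: Trace: s4 -d-> s3 -a-> s2 -c-> s2 -d-> s0 -b-> s4 -c-> s3 -d-> s1 -b-> s2 -a-> s0 -a-> s0 -d-> s3 -c-> s2 -d-> s0  → end s0, accepted
w2: Trace: s4 -a-> s0 -d-> s3 -c-> s2 -c-> s2 -b-> s3 -a-> s2 -a-> s0 -a-> s0 -c-> s0  → end s0, accepted
w3: Trace: s4 -b-> s2 -c-> s2 -a-> s0 -d-> s3 -d-> s1 -b-> s2 -b-> s3 -a-> s2 -b-> s3 -a-> s2 -b-> s3 -d-> s1  → end s1, rejected
w4: Trace: s4 -d-> s3 -c-> s2 -d-> s0 -a-> s0 -b-> s4 -b-> s2  → end s2, accepted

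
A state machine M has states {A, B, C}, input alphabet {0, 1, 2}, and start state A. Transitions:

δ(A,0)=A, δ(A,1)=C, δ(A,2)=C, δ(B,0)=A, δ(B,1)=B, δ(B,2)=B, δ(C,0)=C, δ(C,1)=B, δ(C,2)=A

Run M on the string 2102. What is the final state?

Trace: A -2-> C -1-> B -0-> A -2-> C

C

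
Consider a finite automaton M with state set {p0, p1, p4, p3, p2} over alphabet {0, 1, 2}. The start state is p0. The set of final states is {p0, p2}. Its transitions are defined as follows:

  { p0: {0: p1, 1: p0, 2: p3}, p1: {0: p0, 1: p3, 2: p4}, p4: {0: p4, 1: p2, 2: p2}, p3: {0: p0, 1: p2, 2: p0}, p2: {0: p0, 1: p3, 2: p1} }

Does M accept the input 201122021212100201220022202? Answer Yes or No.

No

start at p0
read '2': p0 → p3
read '0': p3 → p0
read '1': p0 → p0
read '1': p0 → p0
read '2': p0 → p3
read '2': p3 → p0
read '0': p0 → p1
read '2': p1 → p4
read '1': p4 → p2
read '2': p2 → p1
read '1': p1 → p3
read '2': p3 → p0
read '1': p0 → p0
read '0': p0 → p1
read '0': p1 → p0
read '2': p0 → p3
read '0': p3 → p0
read '1': p0 → p0
read '2': p0 → p3
read '2': p3 → p0
read '0': p0 → p1
read '0': p1 → p0
read '2': p0 → p3
read '2': p3 → p0
read '2': p0 → p3
read '0': p3 → p0
read '2': p0 → p3
End state p3 is not accepting.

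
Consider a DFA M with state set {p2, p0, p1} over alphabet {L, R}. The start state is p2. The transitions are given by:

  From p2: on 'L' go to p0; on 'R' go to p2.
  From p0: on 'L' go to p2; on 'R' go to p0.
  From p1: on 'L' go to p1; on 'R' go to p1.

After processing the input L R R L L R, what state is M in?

p0

start at p2
read 'L': p2 → p0
read 'R': p0 → p0
read 'R': p0 → p0
read 'L': p0 → p2
read 'L': p2 → p0
read 'R': p0 → p0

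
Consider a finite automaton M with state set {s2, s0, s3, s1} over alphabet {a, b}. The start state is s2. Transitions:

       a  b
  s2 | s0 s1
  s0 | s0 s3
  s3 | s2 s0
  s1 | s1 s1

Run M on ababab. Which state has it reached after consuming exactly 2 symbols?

s3

s2 → s0 → s3
After 2 symbols: s3.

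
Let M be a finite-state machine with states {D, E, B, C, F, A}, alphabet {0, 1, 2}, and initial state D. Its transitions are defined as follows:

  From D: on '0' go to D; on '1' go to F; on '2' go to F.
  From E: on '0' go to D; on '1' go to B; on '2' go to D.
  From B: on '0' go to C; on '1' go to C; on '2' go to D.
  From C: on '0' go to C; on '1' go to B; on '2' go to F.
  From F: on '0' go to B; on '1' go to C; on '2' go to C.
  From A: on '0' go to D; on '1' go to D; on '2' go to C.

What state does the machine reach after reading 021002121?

start at D
read '0': D → D
read '2': D → F
read '1': F → C
read '0': C → C
read '0': C → C
read '2': C → F
read '1': F → C
read '2': C → F
read '1': F → C

C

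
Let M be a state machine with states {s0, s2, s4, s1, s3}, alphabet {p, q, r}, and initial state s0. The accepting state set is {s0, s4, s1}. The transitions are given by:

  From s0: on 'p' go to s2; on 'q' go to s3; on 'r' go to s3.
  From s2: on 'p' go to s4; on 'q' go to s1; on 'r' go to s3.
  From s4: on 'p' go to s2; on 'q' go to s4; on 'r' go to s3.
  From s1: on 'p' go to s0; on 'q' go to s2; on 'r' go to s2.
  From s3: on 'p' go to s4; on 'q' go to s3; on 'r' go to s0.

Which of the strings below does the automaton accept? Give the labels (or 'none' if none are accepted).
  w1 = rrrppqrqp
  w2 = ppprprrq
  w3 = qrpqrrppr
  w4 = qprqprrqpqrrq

w1:
  start at s0
  read 'r': s0 → s3
  read 'r': s3 → s0
  read 'r': s0 → s3
  read 'p': s3 → s4
  read 'p': s4 → s2
  read 'q': s2 → s1
  read 'r': s1 → s2
  read 'q': s2 → s1
  read 'p': s1 → s0
  end s0, accepted
w2:
  start at s0
  read 'p': s0 → s2
  read 'p': s2 → s4
  read 'p': s4 → s2
  read 'r': s2 → s3
  read 'p': s3 → s4
  read 'r': s4 → s3
  read 'r': s3 → s0
  read 'q': s0 → s3
  end s3, rejected
w3:
  start at s0
  read 'q': s0 → s3
  read 'r': s3 → s0
  read 'p': s0 → s2
  read 'q': s2 → s1
  read 'r': s1 → s2
  read 'r': s2 → s3
  read 'p': s3 → s4
  read 'p': s4 → s2
  read 'r': s2 → s3
  end s3, rejected
w4:
  start at s0
  read 'q': s0 → s3
  read 'p': s3 → s4
  read 'r': s4 → s3
  read 'q': s3 → s3
  read 'p': s3 → s4
  read 'r': s4 → s3
  read 'r': s3 → s0
  read 'q': s0 → s3
  read 'p': s3 → s4
  read 'q': s4 → s4
  read 'r': s4 → s3
  read 'r': s3 → s0
  read 'q': s0 → s3
  end s3, rejected

w1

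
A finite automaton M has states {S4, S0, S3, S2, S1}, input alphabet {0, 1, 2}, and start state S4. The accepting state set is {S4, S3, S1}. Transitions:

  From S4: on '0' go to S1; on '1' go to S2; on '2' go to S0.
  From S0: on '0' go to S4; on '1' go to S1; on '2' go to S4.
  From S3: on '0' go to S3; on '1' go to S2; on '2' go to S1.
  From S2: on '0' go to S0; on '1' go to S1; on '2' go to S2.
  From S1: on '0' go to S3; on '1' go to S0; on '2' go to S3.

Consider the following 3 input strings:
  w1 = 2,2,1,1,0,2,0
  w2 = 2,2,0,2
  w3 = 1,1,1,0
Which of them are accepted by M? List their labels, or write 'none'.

w1: Trace: S4 -2-> S0 -2-> S4 -1-> S2 -1-> S1 -0-> S3 -2-> S1 -0-> S3  → end S3, accepted
w2: Trace: S4 -2-> S0 -2-> S4 -0-> S1 -2-> S3  → end S3, accepted
w3: Trace: S4 -1-> S2 -1-> S1 -1-> S0 -0-> S4  → end S4, accepted

w1, w2, w3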